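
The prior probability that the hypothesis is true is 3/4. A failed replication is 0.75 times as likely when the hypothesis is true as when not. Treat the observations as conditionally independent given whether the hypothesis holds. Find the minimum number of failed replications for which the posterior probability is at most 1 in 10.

Prior odds: 0.75 ÷ 0.25 = 3.
Likelihood ratio per failed replication = 0.75.
Target odds: 0.1 ÷ 0.9 = 1/9.
Require 0.75ⁿ ≤ 1/9 ÷ 3 = 1/27.
0.75¹¹ = 177147/4194304 is still above 1/27 but 0.75¹² = 531441/16777216 is at or below it, so n = 12.

12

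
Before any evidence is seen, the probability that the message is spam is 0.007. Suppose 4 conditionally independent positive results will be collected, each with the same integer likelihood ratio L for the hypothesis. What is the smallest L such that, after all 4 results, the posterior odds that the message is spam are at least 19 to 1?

Prior odds = 0.007/0.993 = 7/993.
Target odds = 19.
Need L⁴ ≥ 19 ÷ (7/993) = 18867/7.
7⁴ = 2401 < 18867/7 ≤ 4096 = 8⁴, so L = 8.

8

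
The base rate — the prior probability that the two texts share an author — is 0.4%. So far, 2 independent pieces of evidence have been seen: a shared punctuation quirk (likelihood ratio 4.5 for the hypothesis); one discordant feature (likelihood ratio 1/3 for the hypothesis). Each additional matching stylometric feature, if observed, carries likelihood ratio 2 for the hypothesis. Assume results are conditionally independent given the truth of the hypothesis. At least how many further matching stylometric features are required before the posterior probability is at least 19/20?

Prior odds = 0.004/0.996 = 1/249.
Combined Bayes factor of the evidence already in hand = 4.5 × (1/3) = 1.5.
Odds after that evidence = (1/249) × 1.5 = 1/166.
Target odds = 0.95/0.05 = 19.
Need 2ⁿ ≥ 19 ÷ (1/166) = 3154.
2¹¹ = 2048 falls short of 3154 but 2¹² = 4096 reaches it, so n = 12.

12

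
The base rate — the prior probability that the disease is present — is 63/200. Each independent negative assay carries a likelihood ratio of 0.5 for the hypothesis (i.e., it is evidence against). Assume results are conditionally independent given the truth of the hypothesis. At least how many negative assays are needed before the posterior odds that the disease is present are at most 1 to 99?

Prior odds = 0.315/0.685 = 63/137.
Likelihood ratio per negative assay = 0.5.
Target odds = 1/99.
Need (63/137) × 0.5ⁿ ≤ 1/99, i.e. 0.5ⁿ ≤ 137/6237.
0.5⁵ = 0.03125 is still above 137/6237 but 0.5⁶ = 0.015625 is at or below it, so n = 6.

6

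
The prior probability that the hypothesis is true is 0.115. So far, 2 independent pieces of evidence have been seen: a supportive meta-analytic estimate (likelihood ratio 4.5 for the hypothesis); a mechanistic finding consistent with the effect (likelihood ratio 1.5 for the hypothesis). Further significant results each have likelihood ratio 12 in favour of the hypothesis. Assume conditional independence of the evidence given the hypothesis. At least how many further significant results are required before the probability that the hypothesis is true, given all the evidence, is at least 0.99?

2

Prior odds = 0.115/0.885 = 23/177.
Combined Bayes factor of the evidence already in hand = 4.5 × 1.5 = 6.75.
Odds after that evidence = (23/177) × 6.75 = 207/236.
Target odds = 0.99/0.01 = 99.
Need 12ⁿ ≥ 99 ÷ (207/236) = 2596/23.
12¹ = 12 falls short of 2596/23 but 12² = 144 reaches it, so n = 2.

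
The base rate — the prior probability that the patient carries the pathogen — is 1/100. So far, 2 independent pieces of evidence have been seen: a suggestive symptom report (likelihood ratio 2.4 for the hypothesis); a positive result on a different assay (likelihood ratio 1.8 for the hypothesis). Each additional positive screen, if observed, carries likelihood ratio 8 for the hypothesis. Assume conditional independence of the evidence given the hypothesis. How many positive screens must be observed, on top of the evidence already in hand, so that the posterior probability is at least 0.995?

5

Prior odds = 0.01/0.99 = 1/99.
Combined Bayes factor of the evidence already in hand = 2.4 × 1.8 = 4.32.
Odds after that evidence = (1/99) × 4.32 = 12/275.
Target odds = 0.995/0.005 = 199.
Need 8ⁿ ≥ 199 ÷ (12/275) = 54725/12.
8⁴ = 4096 falls short of 54725/12 but 8⁵ = 32768 reaches it, so n = 5.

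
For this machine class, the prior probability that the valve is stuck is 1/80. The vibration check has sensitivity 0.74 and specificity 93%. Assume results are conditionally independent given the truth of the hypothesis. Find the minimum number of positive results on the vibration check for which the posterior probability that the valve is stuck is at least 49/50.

4

Prior odds: 0.0125 ÷ 0.9875 = 1/79.
False-positive rate = 1 − 0.93 = 0.07; likelihood ratio of a positive = 0.74/0.07 = 74/7.
Target odds: 0.98 ÷ 0.02 = 49.
Need (1/79) × (74/7)ⁿ ≥ 49, i.e. (74/7)ⁿ ≥ 3871.
(74/7)³ = 405224/343 falls short of 3871 but (74/7)⁴ = 29986576/2401 reaches it, so n = 4.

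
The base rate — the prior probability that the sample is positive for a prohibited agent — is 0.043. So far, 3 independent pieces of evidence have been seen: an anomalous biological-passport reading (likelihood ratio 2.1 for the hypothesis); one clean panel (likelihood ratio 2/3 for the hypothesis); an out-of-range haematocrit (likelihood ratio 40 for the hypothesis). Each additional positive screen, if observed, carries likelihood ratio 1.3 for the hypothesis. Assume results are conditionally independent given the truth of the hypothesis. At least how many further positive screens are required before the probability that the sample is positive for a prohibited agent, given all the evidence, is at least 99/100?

Prior odds = 0.043/0.957 = 43/957.
Combined Bayes factor of the evidence already in hand = 2.1 × (2/3) × 40 = 56.
Odds after that evidence = (43/957) × 56 = 2408/957.
Target odds = 0.99/0.01 = 99.
Need 1.3ⁿ ≥ 99 ÷ (2408/957) = 94743/2408.
1.3¹³ ≈30.2875 falls short of 94743/2408 but 1.3¹⁴ ≈39.3738 reaches it, so n = 14.

14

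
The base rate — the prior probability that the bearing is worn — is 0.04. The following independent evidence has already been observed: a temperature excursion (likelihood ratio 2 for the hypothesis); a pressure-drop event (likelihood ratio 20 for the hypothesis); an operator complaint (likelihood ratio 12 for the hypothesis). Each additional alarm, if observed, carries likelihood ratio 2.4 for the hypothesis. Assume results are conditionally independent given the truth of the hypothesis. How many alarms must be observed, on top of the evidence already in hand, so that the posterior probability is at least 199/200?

Prior odds = 0.04/0.96 = 1/24.
Combined Bayes factor of the evidence already in hand = 2 × 20 × 12 = 480.
Odds after that evidence = (1/24) × 480 = 20.
Target odds = 0.995/0.005 = 199.
Need 2.4ⁿ ≥ 199 ÷ 20 = 9.95.
2.4² = 5.76 falls short of 9.95 but 2.4³ = 13.824 reaches it, so n = 3.

3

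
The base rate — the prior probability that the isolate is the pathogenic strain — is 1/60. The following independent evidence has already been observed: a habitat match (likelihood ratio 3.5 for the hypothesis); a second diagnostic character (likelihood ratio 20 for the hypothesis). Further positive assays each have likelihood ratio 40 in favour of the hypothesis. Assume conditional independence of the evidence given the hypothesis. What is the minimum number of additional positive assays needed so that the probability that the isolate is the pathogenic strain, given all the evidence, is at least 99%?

Prior odds = (1/60)/(59/60) = 1/59.
Combined Bayes factor of the evidence already in hand = 3.5 × 20 = 70.
Odds after that evidence = (1/59) × 70 = 70/59.
Target odds = 0.99/0.01 = 99.
Need 40ⁿ ≥ 99 ÷ (70/59) = 5841/70.
40¹ = 40 falls short of 5841/70 but 40² = 1600 reaches it, so n = 2.

2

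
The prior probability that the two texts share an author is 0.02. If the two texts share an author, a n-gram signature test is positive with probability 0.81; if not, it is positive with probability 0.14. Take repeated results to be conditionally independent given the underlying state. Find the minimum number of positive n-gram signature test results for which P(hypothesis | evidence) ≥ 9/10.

4

Prior odds = 0.02/0.98 = 1/49.
Likelihood ratio of a positive = 0.81/0.14 = 81/14.
Target posterior odds = 0.9/0.1 = 9.
Need (1/49) × (81/14)ⁿ ≥ 9, i.e. (81/14)ⁿ ≥ 441.
(81/14)³ = 531441/2744 falls short of 441 but (81/14)⁴ = 43046721/38416 reaches it, so n = 4.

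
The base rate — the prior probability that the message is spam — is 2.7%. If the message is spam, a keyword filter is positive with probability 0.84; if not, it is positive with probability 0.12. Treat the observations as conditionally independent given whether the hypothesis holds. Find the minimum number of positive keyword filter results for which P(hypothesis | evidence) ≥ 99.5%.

Prior odds = 0.027/0.973 = 27/973.
Likelihood ratio of a positive = 0.84/0.12 = 7.
Target odds: 0.995 ÷ 0.005 = 199.
Require 7ⁿ ≥ 199 ÷ (27/973) = 193627/27.
7⁴ = 2401 falls short of 193627/27 but 7⁵ = 16807 reaches it, so n = 5.

5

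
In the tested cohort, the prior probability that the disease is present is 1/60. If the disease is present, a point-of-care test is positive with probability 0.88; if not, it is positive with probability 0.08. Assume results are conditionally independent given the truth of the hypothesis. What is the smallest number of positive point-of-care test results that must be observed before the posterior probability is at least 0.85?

3

Prior odds = (1/60)/(59/60) = 1/59.
Likelihood ratio of a positive = 0.88/0.08 = 11.
Target posterior odds = 0.85/0.15 = 17/3.
Require 11ⁿ ≥ 17/3 ÷ (1/59) = 1003/3.
11² = 121 falls short of 1003/3 but 11³ = 1331 reaches it, so n = 3.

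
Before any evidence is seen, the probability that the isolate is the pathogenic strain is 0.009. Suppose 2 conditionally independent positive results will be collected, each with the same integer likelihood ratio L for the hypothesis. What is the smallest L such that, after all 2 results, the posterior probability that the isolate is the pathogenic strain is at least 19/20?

46

Prior odds = 0.009/0.991 = 9/991.
Target odds = 0.95/0.05 = 19.
Need L² ≥ 19 ÷ (9/991) = 18829/9.
45² = 2025 < 18829/9 ≤ 2116 = 46², so L = 46.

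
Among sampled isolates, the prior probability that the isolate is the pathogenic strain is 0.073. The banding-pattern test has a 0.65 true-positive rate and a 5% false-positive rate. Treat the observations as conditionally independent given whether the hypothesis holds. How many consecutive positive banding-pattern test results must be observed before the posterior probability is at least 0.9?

2

Prior odds: 0.073 ÷ 0.927 = 73/927.
Likelihood ratio of a positive result = 0.65/0.05 = 13.
Target odds: 0.9 ÷ 0.1 = 9.
Require 13ⁿ ≥ 9 ÷ (73/927) = 8343/73.
13¹ = 13 falls short of 8343/73 but 13² = 169 reaches it, so n = 2.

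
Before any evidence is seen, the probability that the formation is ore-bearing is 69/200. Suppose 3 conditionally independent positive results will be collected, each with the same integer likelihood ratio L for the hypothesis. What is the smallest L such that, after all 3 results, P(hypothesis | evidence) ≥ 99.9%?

13

Prior odds = 0.345/0.655 = 69/131.
Target odds = 0.999/0.001 = 999.
Need L³ ≥ 999 ÷ (69/131) = 43623/23.
12³ = 1728 < 43623/23 ≤ 2197 = 13³, so L = 13.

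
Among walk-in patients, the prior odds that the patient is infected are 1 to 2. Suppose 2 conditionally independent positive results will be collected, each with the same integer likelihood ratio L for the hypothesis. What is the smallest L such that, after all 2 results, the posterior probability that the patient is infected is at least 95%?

Prior odds = 0.5.
Target odds = 0.95/0.05 = 19.
Need L² ≥ 19 ÷ 0.5 = 38.
6² = 36 < 38 ≤ 49 = 7², so L = 7.

7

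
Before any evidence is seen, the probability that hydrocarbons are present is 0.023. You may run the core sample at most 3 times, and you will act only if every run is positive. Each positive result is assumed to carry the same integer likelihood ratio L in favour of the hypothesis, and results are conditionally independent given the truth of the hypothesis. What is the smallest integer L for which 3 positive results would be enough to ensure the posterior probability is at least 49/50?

Prior odds = 0.023/0.977 = 23/977.
Target odds = 0.98/0.02 = 49.
Need L³ ≥ 49 ÷ (23/977) = 47873/23.
12³ = 1728 < 47873/23 ≤ 2197 = 13³, so L = 13.

13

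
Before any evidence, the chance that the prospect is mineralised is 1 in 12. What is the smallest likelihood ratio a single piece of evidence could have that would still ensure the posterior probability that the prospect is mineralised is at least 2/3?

22

Prior odds = (1/12)/(11/12) = 1/11.
Target odds = (2/3)/(1/3) = 2.
Required Bayes factor = 2 ÷ (1/11) = 22.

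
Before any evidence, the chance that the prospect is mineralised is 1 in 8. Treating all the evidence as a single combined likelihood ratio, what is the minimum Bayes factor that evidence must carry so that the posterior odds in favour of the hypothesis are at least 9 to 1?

Prior odds = 0.125/0.875 = 1/7.
Target odds = 9.
Required Bayes factor = 9 ÷ (1/7) = 63.

63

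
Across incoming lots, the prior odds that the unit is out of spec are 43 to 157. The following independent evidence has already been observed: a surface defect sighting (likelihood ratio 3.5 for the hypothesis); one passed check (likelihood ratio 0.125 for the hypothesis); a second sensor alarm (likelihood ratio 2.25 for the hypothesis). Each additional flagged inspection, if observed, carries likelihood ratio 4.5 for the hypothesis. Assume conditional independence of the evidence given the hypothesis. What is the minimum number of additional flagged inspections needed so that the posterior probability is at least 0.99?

Prior odds = 43/157.
Combined Bayes factor of the evidence already in hand = 3.5 × 0.125 × 2.25 = 0.984375.
Odds after that evidence = (43/157) × 0.984375 = 2709/10048.
Target odds = 0.99/0.01 = 99.
Need 4.5ⁿ ≥ 99 ÷ (2709/10048) = 110528/301.
4.5³ = 91.125 falls short of 110528/301 but 4.5⁴ = 410.0625 reaches it, so n = 4.

4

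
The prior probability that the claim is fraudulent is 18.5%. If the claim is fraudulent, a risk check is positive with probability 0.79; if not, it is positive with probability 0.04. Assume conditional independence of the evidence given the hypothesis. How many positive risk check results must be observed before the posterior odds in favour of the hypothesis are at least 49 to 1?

Prior odds: 0.185 ÷ 0.815 = 37/163.
Likelihood ratio of a positive = 0.79/0.04 = 19.75.
Target odds = 49.
Require 19.75ⁿ ≥ 49 ÷ (37/163) = 7987/37.
19.75¹ = 19.75 falls short of 7987/37 but 19.75² = 390.0625 reaches it, so n = 2.

2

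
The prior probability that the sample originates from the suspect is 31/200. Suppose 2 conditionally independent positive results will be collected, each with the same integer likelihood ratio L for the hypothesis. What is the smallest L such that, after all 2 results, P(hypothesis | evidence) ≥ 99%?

Prior odds = 0.155/0.845 = 31/169.
Target odds = 0.99/0.01 = 99.
Need L² ≥ 99 ÷ (31/169) = 16731/31.
23² = 529 < 16731/31 ≤ 576 = 24², so L = 24.

24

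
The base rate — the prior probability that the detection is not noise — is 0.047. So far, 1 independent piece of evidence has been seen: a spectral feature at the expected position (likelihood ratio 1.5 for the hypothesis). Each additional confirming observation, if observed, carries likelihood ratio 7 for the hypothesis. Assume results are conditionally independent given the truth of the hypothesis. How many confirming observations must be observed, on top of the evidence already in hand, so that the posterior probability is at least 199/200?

5

Prior odds = 0.047/0.953 = 47/953.
Bayes factor of the evidence already in hand = 1.5.
Odds after that evidence = (47/953) × 1.5 = 141/1906.
Target odds = 0.995/0.005 = 199.
Need 7ⁿ ≥ 199 ÷ (141/1906) = 379294/141.
7⁴ = 2401 falls short of 379294/141 but 7⁵ = 16807 reaches it, so n = 5.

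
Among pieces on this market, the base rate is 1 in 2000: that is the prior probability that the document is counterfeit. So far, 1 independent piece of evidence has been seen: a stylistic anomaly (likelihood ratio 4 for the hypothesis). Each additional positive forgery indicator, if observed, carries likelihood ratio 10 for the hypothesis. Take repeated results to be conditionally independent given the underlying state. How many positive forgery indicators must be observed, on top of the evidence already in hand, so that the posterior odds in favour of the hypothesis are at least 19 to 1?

4

Prior odds = 0.0005/0.9995 = 1/1999.
Bayes factor of the evidence already in hand = 4.
Odds after that evidence = (1/1999) × 4 = 4/1999.
Target odds = 19.
Need 10ⁿ ≥ 19 ÷ (4/1999) = 9495.25.
10³ = 1000 falls short of 9495.25 but 10⁴ = 10000 reaches it, so n = 4.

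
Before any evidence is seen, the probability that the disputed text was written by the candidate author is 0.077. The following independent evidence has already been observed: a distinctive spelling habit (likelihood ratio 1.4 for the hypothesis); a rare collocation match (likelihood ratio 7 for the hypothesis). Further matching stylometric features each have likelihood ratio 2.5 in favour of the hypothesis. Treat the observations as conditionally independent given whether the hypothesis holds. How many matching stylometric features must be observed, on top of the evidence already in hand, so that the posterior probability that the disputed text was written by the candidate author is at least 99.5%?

Prior odds = 0.077/0.923 = 77/923.
Combined Bayes factor of the evidence already in hand = 1.4 × 7 = 9.8.
Odds after that evidence = (77/923) × 9.8 = 3773/4615.
Target odds = 0.995/0.005 = 199.
Need 2.5ⁿ ≥ 199 ÷ (3773/4615) = 918385/3773.
2.5⁵ = 97.65625 falls short of 918385/3773 but 2.5⁶ = 244.140625 reaches it, so n = 6.

6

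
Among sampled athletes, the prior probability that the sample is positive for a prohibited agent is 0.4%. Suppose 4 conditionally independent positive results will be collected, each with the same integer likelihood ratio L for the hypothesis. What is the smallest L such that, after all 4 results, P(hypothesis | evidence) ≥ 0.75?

6

Prior odds = 0.004/0.996 = 1/249.
Target odds = 0.75/0.25 = 3.
Need L⁴ ≥ 3 ÷ (1/249) = 747.
5⁴ = 625 < 747 ≤ 1296 = 6⁴, so L = 6.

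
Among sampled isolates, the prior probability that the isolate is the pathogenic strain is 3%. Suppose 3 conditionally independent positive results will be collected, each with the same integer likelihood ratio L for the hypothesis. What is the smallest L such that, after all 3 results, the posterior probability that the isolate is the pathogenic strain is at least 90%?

7

Prior odds = 0.03/0.97 = 3/97.
Target odds = 0.9/0.1 = 9.
Need L³ ≥ 9 ÷ (3/97) = 291.
6³ = 216 < 291 ≤ 343 = 7³, so L = 7.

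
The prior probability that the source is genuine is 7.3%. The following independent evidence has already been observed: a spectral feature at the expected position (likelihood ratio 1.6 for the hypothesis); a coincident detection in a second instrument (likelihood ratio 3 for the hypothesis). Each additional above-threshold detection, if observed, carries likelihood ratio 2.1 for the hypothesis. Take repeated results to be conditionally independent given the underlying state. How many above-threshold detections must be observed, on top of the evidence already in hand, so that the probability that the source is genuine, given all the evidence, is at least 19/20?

Prior odds = 0.073/0.927 = 73/927.
Combined Bayes factor of the evidence already in hand = 1.6 × 3 = 4.8.
Odds after that evidence = (73/927) × 4.8 = 584/1545.
Target odds = 0.95/0.05 = 19.
Need 2.1ⁿ ≥ 19 ÷ (584/1545) = 29355/584.
2.1⁵ = 4084101/100000 falls short of 29355/584 but 2.1⁶ = 85766121/1000000 reaches it, so n = 6.

6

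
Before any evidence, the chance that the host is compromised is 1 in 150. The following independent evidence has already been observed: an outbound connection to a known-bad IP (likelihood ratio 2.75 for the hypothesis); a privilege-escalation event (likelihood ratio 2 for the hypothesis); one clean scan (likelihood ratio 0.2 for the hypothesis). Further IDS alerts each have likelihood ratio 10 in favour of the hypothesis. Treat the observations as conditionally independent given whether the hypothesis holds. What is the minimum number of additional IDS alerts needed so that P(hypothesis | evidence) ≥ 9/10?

Prior odds = (1/150)/(149/150) = 1/149.
Combined Bayes factor of the evidence already in hand = 2.75 × 2 × 0.2 = 1.1.
Odds after that evidence = (1/149) × 1.1 = 11/1490.
Target odds = 0.9/0.1 = 9.
Need 10ⁿ ≥ 9 ÷ (11/1490) = 13410/11.
10³ = 1000 falls short of 13410/11 but 10⁴ = 10000 reaches it, so n = 4.

4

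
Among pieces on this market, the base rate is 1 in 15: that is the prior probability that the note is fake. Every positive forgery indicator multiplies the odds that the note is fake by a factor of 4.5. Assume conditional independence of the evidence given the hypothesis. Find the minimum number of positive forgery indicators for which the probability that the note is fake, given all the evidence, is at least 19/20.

4

Prior odds: (1/15) ÷ (14/15) = 1/14.
Likelihood ratio per positive forgery indicator = 4.5.
Target posterior odds = 0.95/0.05 = 19.
Require 4.5ⁿ ≥ 19 ÷ (1/14) = 266.
4.5³ = 91.125 falls short of 266 but 4.5⁴ = 410.0625 reaches it, so n = 4.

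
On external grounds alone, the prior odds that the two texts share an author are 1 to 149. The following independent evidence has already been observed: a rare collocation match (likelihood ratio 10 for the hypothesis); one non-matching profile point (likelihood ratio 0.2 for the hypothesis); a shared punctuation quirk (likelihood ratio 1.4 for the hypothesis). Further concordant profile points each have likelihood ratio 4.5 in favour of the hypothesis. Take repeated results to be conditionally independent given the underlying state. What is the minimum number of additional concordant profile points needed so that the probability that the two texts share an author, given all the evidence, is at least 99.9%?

Prior odds = 1/149.
Combined Bayes factor of the evidence already in hand = 10 × 0.2 × 1.4 = 2.8.
Odds after that evidence = (1/149) × 2.8 = 14/745.
Target odds = 0.999/0.001 = 999.
Need 4.5ⁿ ≥ 999 ÷ (14/745) = 744255/14.
4.5⁷ = 4782969/128 falls short of 744255/14 but 4.5⁸ = 43046721/256 reaches it, so n = 8.

8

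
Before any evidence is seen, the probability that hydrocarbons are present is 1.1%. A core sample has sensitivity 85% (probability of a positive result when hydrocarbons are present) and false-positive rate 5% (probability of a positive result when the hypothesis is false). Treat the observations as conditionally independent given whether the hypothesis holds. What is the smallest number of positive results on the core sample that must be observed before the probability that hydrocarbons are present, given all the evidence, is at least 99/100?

Prior odds: 0.011 ÷ 0.989 = 11/989.
Likelihood ratio of a positive result = 0.85/0.05 = 17.
Target odds: 0.99 ÷ 0.01 = 99.
Need (11/989) × 17ⁿ ≥ 99, i.e. 17ⁿ ≥ 8901.
17³ = 4913 falls short of 8901 but 17⁴ = 83521 reaches it, so n = 4.

4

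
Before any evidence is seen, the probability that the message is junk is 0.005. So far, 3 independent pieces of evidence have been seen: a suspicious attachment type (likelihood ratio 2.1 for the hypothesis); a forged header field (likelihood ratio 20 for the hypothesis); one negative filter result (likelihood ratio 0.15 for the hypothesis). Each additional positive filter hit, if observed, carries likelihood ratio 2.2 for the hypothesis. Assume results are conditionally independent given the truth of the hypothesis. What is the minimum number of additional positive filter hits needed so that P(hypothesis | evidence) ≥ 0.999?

Prior odds = 0.005/0.995 = 1/199.
Combined Bayes factor of the evidence already in hand = 2.1 × 20 × 0.15 = 6.3.
Odds after that evidence = (1/199) × 6.3 = 63/1990.
Target odds = 0.999/0.001 = 999.
Need 2.2ⁿ ≥ 999 ÷ (63/1990) = 220890/7.
2.2¹³ ≈28281 falls short of 220890/7 but 2.2¹⁴ ≈62218.2 reaches it, so n = 14.

14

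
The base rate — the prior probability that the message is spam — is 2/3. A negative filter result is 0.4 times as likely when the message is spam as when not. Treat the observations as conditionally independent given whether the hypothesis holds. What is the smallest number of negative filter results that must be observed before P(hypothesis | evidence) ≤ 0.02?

6

Prior odds = (2/3)/(1/3) = 2.
Likelihood ratio per negative filter result = 0.4.
Target odds: 0.02 ÷ 0.98 = 1/49.
Need 2 × 0.4ⁿ ≤ 1/49, i.e. 0.4ⁿ ≤ 1/98.
0.4⁵ = 0.01024 is still above 1/98 but 0.4⁶ = 64/15625 is at or below it, so n = 6.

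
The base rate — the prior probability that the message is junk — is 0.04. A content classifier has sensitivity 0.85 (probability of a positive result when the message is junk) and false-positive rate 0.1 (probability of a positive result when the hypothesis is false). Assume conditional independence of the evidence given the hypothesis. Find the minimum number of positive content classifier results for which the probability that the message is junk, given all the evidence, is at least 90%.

3

Prior odds = 0.04/0.96 = 1/24.
Likelihood ratio of a positive result = 0.85/0.1 = 8.5.
Target odds: 0.9 ÷ 0.1 = 9.
Need (1/24) × 8.5ⁿ ≥ 9, i.e. 8.5ⁿ ≥ 216.
8.5² = 72.25 falls short of 216 but 8.5³ = 614.125 reaches it, so n = 3.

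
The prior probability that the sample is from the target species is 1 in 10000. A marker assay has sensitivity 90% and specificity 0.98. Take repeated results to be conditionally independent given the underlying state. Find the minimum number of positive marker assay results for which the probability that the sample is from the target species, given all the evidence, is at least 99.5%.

4

Prior odds = 0.0001/0.9999 = 1/9999.
False-positive rate = 1 − 0.98 = 0.02; likelihood ratio of a positive = 0.9/0.02 = 45.
Target posterior odds = 0.995/0.005 = 199.
Require 45ⁿ ≥ 199 ÷ (1/9999) = 1989801.
45³ = 91125 falls short of 1989801 but 45⁴ = 4100625 reaches it, so n = 4.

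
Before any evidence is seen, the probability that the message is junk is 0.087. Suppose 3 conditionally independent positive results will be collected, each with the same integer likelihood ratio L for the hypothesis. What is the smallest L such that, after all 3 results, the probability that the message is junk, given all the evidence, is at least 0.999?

Prior odds = 0.087/0.913 = 87/913.
Target odds = 0.999/0.001 = 999.
Need L³ ≥ 999 ÷ (87/913) = 304029/29.
21³ = 9261 < 304029/29 ≤ 10648 = 22³, so L = 22.

22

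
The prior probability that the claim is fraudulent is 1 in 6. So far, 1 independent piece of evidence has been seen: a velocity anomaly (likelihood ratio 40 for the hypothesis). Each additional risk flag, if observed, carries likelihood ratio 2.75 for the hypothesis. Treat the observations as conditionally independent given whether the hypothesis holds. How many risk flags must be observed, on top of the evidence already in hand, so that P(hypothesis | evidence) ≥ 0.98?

2

Prior odds = (1/6)/(5/6) = 0.2.
Bayes factor of the evidence already in hand = 40.
Odds after that evidence = 0.2 × 40 = 8.
Target odds = 0.98/0.02 = 49.
Need 2.75ⁿ ≥ 49 ÷ 8 = 6.125.
2.75¹ = 2.75 falls short of 6.125 but 2.75² = 7.5625 reaches it, so n = 2.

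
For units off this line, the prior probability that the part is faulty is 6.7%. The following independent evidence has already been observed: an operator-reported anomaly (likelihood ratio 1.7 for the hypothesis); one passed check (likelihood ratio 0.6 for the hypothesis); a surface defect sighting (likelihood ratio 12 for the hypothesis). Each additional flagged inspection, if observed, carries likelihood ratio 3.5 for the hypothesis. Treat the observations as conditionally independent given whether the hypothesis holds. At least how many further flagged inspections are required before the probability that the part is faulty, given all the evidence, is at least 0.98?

4

Prior odds = 0.067/0.933 = 67/933.
Combined Bayes factor of the evidence already in hand = 1.7 × 0.6 × 12 = 12.24.
Odds after that evidence = (67/933) × 12.24 = 6834/7775.
Target odds = 0.98/0.02 = 49.
Need 3.5ⁿ ≥ 49 ÷ (6834/7775) = 380975/6834.
3.5³ = 42.875 falls short of 380975/6834 but 3.5⁴ = 150.0625 reaches it, so n = 4.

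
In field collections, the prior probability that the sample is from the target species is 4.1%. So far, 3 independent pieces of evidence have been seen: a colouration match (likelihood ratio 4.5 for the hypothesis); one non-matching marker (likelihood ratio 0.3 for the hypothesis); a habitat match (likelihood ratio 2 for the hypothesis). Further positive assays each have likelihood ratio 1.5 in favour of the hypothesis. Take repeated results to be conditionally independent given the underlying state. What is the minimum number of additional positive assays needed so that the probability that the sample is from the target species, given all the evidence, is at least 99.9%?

23

Prior odds = 0.041/0.959 = 41/959.
Combined Bayes factor of the evidence already in hand = 4.5 × 0.3 × 2 = 2.7.
Odds after that evidence = (41/959) × 2.7 = 1107/9590.
Target odds = 0.999/0.001 = 999.
Need 1.5ⁿ ≥ 999 ÷ (1107/9590) = 354830/41.
1.5²² ≈7481.83 falls short of 354830/41 but 1.5²³ ≈11222.7 reaches it, so n = 23.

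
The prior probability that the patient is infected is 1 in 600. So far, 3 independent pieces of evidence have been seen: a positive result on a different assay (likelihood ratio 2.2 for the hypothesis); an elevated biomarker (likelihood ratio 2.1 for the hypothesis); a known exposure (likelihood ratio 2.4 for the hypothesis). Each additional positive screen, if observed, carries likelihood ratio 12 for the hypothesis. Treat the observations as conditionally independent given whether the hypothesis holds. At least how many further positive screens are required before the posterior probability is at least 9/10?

Prior odds = (1/600)/(599/600) = 1/599.
Combined Bayes factor of the evidence already in hand = 2.2 × 2.1 × 2.4 = 11.088.
Odds after that evidence = (1/599) × 11.088 = 1386/74875.
Target odds = 0.9/0.1 = 9.
Need 12ⁿ ≥ 9 ÷ (1386/74875) = 74875/154.
12² = 144 falls short of 74875/154 but 12³ = 1728 reaches it, so n = 3.

3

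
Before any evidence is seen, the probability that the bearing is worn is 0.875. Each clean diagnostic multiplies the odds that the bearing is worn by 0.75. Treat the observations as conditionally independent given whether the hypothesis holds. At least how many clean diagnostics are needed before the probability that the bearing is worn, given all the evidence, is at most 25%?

11

Prior odds = 0.875/0.125 = 7.
Likelihood ratio per clean diagnostic = 0.75.
Target posterior odds = 0.25/0.75 = 1/3.
Require 0.75ⁿ ≤ 1/3 ÷ 7 = 1/21.
0.75¹⁰ = 59049/1048576 is still above 1/21 but 0.75¹¹ = 177147/4194304 is at or below it, so n = 11.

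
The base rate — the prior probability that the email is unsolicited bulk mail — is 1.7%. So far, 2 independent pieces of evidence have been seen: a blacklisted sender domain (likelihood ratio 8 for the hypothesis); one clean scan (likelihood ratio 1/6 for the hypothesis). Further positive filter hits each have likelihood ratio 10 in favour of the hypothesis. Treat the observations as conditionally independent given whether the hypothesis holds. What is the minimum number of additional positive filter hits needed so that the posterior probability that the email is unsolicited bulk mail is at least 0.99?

Prior odds = 0.017/0.983 = 17/983.
Combined Bayes factor of the evidence already in hand = 8 × (1/6) = 4/3.
Odds after that evidence = (17/983) × 4/3 = 68/2949.
Target odds = 0.99/0.01 = 99.
Need 10ⁿ ≥ 99 ÷ (68/2949) = 291951/68.
10³ = 1000 falls short of 291951/68 but 10⁴ = 10000 reaches it, so n = 4.

4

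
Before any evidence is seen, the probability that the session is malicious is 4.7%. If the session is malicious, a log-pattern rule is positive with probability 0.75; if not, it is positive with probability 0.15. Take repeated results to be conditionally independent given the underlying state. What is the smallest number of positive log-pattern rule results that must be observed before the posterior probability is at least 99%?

Prior odds = 0.047/0.953 = 47/953.
Likelihood ratio of a positive = 0.75/0.15 = 5.
Target posterior odds = 0.99/0.01 = 99.
Need (47/953) × 5ⁿ ≥ 99, i.e. 5ⁿ ≥ 94347/47.
5⁴ = 625 falls short of 94347/47 but 5⁵ = 3125 reaches it, so n = 5.

5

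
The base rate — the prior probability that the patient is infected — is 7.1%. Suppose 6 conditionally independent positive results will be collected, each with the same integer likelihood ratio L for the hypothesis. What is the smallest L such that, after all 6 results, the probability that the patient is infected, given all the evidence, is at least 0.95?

3

Prior odds = 0.071/0.929 = 71/929.
Target odds = 0.95/0.05 = 19.
Need L⁶ ≥ 19 ÷ (71/929) = 17651/71.
2⁶ = 64 < 17651/71 ≤ 729 = 3⁶, so L = 3.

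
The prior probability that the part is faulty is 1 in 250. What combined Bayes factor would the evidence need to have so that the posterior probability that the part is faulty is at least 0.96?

5976

Prior odds = 0.004/0.996 = 1/249.
Target odds = 0.96/0.04 = 24.
Required Bayes factor = 24 ÷ (1/249) = 5976.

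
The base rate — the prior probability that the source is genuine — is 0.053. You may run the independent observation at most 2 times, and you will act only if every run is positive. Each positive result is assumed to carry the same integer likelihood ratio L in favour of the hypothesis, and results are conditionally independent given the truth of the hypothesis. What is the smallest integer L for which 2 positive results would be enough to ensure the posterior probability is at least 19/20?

19

Prior odds = 0.053/0.947 = 53/947.
Target odds = 0.95/0.05 = 19.
Need L² ≥ 19 ÷ (53/947) = 17993/53.
18² = 324 < 17993/53 ≤ 361 = 19², so L = 19.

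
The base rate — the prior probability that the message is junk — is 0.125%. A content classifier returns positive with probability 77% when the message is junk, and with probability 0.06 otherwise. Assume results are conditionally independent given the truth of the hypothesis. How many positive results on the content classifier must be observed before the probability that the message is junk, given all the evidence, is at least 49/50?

Prior odds: 0.00125 ÷ 0.99875 = 1/799.
Likelihood ratio of a positive result = 0.77/0.06 = 77/6.
Target odds: 0.98 ÷ 0.02 = 49.
Require (77/6)ⁿ ≥ 49 ÷ (1/799) = 39151.
(77/6)⁴ = 35153041/1296 falls short of 39151 but (77/6)⁵ ≈348095 reaches it, so n = 5.

5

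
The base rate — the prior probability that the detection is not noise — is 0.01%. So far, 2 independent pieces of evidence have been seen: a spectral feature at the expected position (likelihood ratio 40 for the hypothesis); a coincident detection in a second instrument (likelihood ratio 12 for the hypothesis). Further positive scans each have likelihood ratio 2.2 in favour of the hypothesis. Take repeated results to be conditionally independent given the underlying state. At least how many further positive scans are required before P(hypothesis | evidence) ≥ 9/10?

Prior odds = 0.0001/0.9999 = 1/9999.
Combined Bayes factor of the evidence already in hand = 40 × 12 = 480.
Odds after that evidence = (1/9999) × 480 = 160/3333.
Target odds = 0.9/0.1 = 9.
Need 2.2ⁿ ≥ 9 ÷ (160/3333) = 187.48125.
2.2⁶ = 1771561/15625 falls short of 187.48125 but 2.2⁷ = 19487171/78125 reaches it, so n = 7.

7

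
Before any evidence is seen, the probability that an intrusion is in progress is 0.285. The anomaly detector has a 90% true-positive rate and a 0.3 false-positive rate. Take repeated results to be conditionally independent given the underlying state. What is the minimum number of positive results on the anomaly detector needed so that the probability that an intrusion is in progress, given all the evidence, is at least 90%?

3

Prior odds: 0.285 ÷ 0.715 = 57/143.
Likelihood ratio of a positive result = 0.9/0.3 = 3.
Target odds: 0.9 ÷ 0.1 = 9.
Require 3ⁿ ≥ 9 ÷ (57/143) = 429/19.
3² = 9 falls short of 429/19 but 3³ = 27 reaches it, so n = 3.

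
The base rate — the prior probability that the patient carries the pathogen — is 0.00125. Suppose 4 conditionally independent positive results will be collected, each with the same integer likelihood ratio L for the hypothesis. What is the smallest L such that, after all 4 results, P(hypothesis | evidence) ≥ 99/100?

17

Prior odds = 0.00125/0.99875 = 1/799.
Target odds = 0.99/0.01 = 99.
Need L⁴ ≥ 99 ÷ (1/799) = 79101.
16⁴ = 65536 < 79101 ≤ 83521 = 17⁴, so L = 17.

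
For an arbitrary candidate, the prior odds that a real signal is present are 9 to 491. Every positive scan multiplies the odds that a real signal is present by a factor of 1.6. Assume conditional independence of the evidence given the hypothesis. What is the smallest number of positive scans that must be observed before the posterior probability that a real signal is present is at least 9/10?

Prior odds = 9/491.
Likelihood ratio per positive scan = 1.6.
Target odds: 0.9 ÷ 0.1 = 9.
Require 1.6ⁿ ≥ 9 ÷ (9/491) = 491.
1.6¹³ ≈450.36 falls short of 491 but 1.6¹⁴ ≈720.576 reaches it, so n = 14.

14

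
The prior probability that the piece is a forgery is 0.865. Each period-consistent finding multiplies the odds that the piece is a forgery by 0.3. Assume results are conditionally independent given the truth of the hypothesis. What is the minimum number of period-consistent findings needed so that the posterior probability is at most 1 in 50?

Prior odds: 0.865 ÷ 0.135 = 173/27.
Likelihood ratio per period-consistent finding = 0.3.
Target posterior odds = 0.02/0.98 = 1/49.
Need (173/27) × 0.3ⁿ ≤ 1/49, i.e. 0.3ⁿ ≤ 27/8477.
0.3⁴ = 0.0081 is still above 27/8477 but 0.3⁵ = 243/100000 is at or below it, so n = 5.

5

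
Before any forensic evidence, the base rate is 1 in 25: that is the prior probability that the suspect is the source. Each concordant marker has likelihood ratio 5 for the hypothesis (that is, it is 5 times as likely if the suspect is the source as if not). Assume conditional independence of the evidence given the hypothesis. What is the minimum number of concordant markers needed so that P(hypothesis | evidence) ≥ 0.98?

5

Prior odds = 0.04/0.96 = 1/24.
Likelihood ratio per concordant marker = 5.
Target odds: 0.98 ÷ 0.02 = 49.
Need (1/24) × 5ⁿ ≥ 49, i.e. 5ⁿ ≥ 1176.
5⁴ = 625 falls short of 1176 but 5⁵ = 3125 reaches it, so n = 5.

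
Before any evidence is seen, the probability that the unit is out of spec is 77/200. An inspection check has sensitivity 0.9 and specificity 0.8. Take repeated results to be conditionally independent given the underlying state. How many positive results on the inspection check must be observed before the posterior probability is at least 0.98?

3

Prior odds = 0.385/0.615 = 77/123.
False-positive rate = 1 − 0.8 = 0.2; likelihood ratio of a positive = 0.9/0.2 = 4.5.
Target odds: 0.98 ÷ 0.02 = 49.
Need (77/123) × 4.5ⁿ ≥ 49, i.e. 4.5ⁿ ≥ 861/11.
4.5² = 20.25 falls short of 861/11 but 4.5³ = 91.125 reaches it, so n = 3.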